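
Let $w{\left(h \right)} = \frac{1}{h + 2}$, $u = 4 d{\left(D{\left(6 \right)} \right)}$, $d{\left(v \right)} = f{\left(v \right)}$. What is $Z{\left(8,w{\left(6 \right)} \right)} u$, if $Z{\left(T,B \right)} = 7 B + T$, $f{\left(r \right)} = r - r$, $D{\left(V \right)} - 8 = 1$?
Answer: $0$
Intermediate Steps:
$D{\left(V \right)} = 9$ ($D{\left(V \right)} = 8 + 1 = 9$)
$f{\left(r \right)} = 0$
$d{\left(v \right)} = 0$
$u = 0$ ($u = 4 \cdot 0 = 0$)
$w{\left(h \right)} = \frac{1}{2 + h}$
$Z{\left(T,B \right)} = T + 7 B$
$Z{\left(8,w{\left(6 \right)} \right)} u = \left(8 + \frac{7}{2 + 6}\right) 0 = \left(8 + \frac{7}{8}\right) 0 = \frac{71}{8} \cdot 0 = 0$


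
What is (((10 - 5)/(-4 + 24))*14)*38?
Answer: 133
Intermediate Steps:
(((10 - 5)/(-4 + 24))*14)*38 = ((5/20)*14)*38 = ((5*(1/20))*14)*38 = ((¼)*14)*38 = (7/2)*38 = 133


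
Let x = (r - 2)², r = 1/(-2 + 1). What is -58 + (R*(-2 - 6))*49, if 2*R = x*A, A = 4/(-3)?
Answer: 2294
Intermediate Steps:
r = -1 (r = 1/(-1) = -1)
A = -4/3 (A = 4*(-⅓) = -4/3 ≈ -1.3333)
x = 9 (x = (-1 - 2)² = (-3)² = 9)
R = -6 (R = (9*(-4/3))/2 = (½)*(-12) = -6)
-58 + (R*(-2 - 6))*49 = -58 - 6*(-2 - 6)*49 = -58 - 6*(-8)*49 = -58 + 48*49 = -58 + 2352 = 2294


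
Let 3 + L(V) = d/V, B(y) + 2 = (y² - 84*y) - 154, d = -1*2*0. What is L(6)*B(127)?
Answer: -15915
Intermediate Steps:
d = 0 (d = -2*0 = 0)
B(y) = -156 + y² - 84*y (B(y) = -2 + ((y² - 84*y) - 154) = -2 + (-154 + y² - 84*y) = -156 + y² - 84*y)
L(V) = -3 (L(V) = -3 + 0/V = -3 + 0 = -3)
L(6)*B(127) = -3*(-156 + 127² - 84*127) = -3*(-156 + 16129 - 10668) = -3*5305 = -15915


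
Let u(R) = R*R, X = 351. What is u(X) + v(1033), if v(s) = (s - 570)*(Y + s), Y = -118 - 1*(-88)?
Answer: 587590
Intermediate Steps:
Y = -30 (Y = -118 + 88 = -30)
v(s) = (-570 + s)*(-30 + s) (v(s) = (s - 570)*(-30 + s) = (-570 + s)*(-30 + s))
u(R) = R**2
u(X) + v(1033) = 351**2 + (17100 + 1033**2 - 600*1033) = 123201 + (17100 + 1067089 - 619800) = 123201 + 464389 = 587590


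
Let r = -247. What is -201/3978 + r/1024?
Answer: -198065/678912 ≈ -0.29174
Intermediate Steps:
-201/3978 + r/1024 = -201/3978 - 247/1024 = -201*1/3978 - 247*1/1024 = -67/1326 - 247/1024 = -198065/678912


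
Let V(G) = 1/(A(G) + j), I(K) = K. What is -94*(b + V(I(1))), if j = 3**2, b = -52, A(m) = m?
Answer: 24393/5 ≈ 4878.6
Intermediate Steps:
j = 9
V(G) = 1/(9 + G) (V(G) = 1/(G + 9) = 1/(9 + G))
-94*(b + V(I(1))) = -94*(-52 + 1/(9 + 1)) = -94*(-52 + 1/10) = -94*(-519/10) = 24393/5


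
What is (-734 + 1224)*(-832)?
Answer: -407680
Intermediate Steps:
(-734 + 1224)*(-832) = 490*(-832) = -407680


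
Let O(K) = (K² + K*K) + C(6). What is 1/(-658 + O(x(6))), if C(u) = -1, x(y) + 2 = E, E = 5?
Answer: -1/641 ≈ -0.0015601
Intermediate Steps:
x(y) = 3 (x(y) = -2 + 5 = 3)
O(K) = -1 + 2*K² (O(K) = (K² + K*K) - 1 = (K² + K²) - 1 = 2*K² - 1 = -1 + 2*K²)
1/(-658 + O(x(6))) = 1/(-658 + (-1 + 2*3²)) = 1/(-658 + (-1 + 2*9)) = 1/(-658 + (-1 + 18)) = 1/(-658 + 17) = 1/(-641) = -1/641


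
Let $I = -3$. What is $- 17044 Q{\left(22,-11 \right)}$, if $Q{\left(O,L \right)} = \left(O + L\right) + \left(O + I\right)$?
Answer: $-511320$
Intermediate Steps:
$Q{\left(O,L \right)} = -3 + L + 2 O$ ($Q{\left(O,L \right)} = \left(O + L\right) + \left(O - 3\right) = \left(L + O\right) + \left(-3 + O\right) = -3 + L + 2 O$)
$- 17044 Q{\left(22,-11 \right)} = - 17044 \left(-3 - 11 + 2 \cdot 22\right) = - 17044 \left(-3 - 11 + 44\right) = \left(-17044\right) 30 = -511320$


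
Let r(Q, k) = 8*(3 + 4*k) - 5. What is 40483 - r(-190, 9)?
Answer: 40176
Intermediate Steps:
r(Q, k) = 19 + 32*k (r(Q, k) = (24 + 32*k) - 5 = 19 + 32*k)
40483 - r(-190, 9) = 40483 - (19 + 32*9) = 40483 - (19 + 288) = 40483 - 1*307 = 40483 - 307 = 40176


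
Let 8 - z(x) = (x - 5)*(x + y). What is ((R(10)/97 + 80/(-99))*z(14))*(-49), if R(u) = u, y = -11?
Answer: -6302870/9603 ≈ -656.34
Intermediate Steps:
z(x) = 8 - (-11 + x)*(-5 + x) (z(x) = 8 - (x - 5)*(x - 11) = 8 - (-5 + x)*(-11 + x) = 8 - (-11 + x)*(-5 + x))
((R(10)/97 + 80/(-99))*z(14))*(-49) = ((10/97 + 80/(-99))*(-47 - 1*14² + 16*14))*(-49) = ((10*(1/97) + 80*(-1/99))*(-47 - 1*196 + 224))*(-49) = ((10/97 - 80/99)*(-47 - 196 + 224))*(-49) = -6770/9603*(-19)*(-49) = (128630/9603)*(-49) = -6302870/9603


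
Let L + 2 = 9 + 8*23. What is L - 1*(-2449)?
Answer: 2640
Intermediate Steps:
L = 191 (L = -2 + (9 + 8*23) = -2 + (9 + 184) = -2 + 193 = 191)
L - 1*(-2449) = 191 - 1*(-2449) = 191 + 2449 = 2640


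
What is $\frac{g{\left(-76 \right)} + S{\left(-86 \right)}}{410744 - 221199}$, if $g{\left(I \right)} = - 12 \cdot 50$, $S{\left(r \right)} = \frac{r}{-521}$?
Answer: $- \frac{312514}{98752945} \approx -0.0031646$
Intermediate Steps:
$S{\left(r \right)} = - \frac{r}{521}$ ($S{\left(r \right)} = r \left(- \frac{1}{521}\right) = - \frac{r}{521}$)
$g{\left(I \right)} = -600$ ($g{\left(I \right)} = \left(-1\right) 600 = -600$)
$\frac{g{\left(-76 \right)} + S{\left(-86 \right)}}{410744 - 221199} = \frac{-600 - - \frac{86}{521}}{410744 - 221199} = \frac{-600 + \frac{86}{521}}{189545} = \left(- \frac{312514}{521}\right) \frac{1}{189545} = - \frac{312514}{98752945}$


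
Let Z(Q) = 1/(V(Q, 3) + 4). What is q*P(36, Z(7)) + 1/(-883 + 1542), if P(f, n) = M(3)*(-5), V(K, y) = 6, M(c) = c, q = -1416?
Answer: 13997161/659 ≈ 21240.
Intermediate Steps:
Z(Q) = 1/10 (Z(Q) = 1/(6 + 4) = 1/10)
P(f, n) = -15 (P(f, n) = 3*(-5) = -15)
q*P(36, Z(7)) + 1/(-883 + 1542) = -1416*(-15) + 1/(-883 + 1542) = 21240 + 1/659 = 13997161/659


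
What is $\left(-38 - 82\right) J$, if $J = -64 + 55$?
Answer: $1080$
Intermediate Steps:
$J = -9$
$\left(-38 - 82\right) J = \left(-38 - 82\right) \left(-9\right) = \left(-120\right) \left(-9\right) = 1080$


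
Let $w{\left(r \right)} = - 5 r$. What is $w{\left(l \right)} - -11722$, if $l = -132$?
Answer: $12382$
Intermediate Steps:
$w{\left(l \right)} - -11722 = \left(-5\right) \left(-132\right) - -11722 = 660 + 11722 = 12382$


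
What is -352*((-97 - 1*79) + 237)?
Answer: -21472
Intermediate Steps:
-352*((-97 - 1*79) + 237) = -352*((-97 - 79) + 237) = -352*(-176 + 237) = -352*61 = -21472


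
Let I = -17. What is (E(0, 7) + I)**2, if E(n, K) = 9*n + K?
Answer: 100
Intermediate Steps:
E(n, K) = K + 9*n
(E(0, 7) + I)**2 = ((7 + 9*0) - 17)**2 = ((7 + 0) - 17)**2 = (7 - 17)**2 = (-10)**2 = 100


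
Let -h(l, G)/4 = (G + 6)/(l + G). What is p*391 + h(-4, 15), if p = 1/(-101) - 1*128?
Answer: -55616113/1111 ≈ -50060.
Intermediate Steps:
p = -12929/101 (p = -1/101 - 128 = -12929/101 ≈ -128.01)
h(l, G) = -4*(6 + G)/(G + l) (h(l, G) = -4*(G + 6)/(l + G) = -4*(6 + G)/(G + l))
p*391 + h(-4, 15) = -12929/101*391 + 4*(-6 - 1*15)/(15 - 4) = -5055239/101 + 4*(-6 - 15)/11 = -5055239/101 + 4*(1/11)*(-21) = -5055239/101 - 84/11 = -55616113/1111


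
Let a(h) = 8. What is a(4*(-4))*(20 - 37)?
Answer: -136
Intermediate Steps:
a(4*(-4))*(20 - 37) = 8*(20 - 37) = 8*(-17) = -136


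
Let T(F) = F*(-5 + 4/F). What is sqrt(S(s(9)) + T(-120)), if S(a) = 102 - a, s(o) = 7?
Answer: sqrt(699) ≈ 26.439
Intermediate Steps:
sqrt(S(s(9)) + T(-120)) = sqrt((102 - 1*7) + (4 - 5*(-120))) = sqrt((102 - 7) + (4 + 600)) = sqrt(95 + 604) = sqrt(699)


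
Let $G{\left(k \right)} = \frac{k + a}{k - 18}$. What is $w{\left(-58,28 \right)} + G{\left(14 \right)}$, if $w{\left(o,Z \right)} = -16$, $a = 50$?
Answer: $-32$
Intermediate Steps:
$G{\left(k \right)} = \frac{50 + k}{-18 + k}$ ($G{\left(k \right)} = \frac{k + 50}{k - 18} = \frac{50 + k}{-18 + k}$)
$w{\left(-58,28 \right)} + G{\left(14 \right)} = -16 + \frac{50 + 14}{-18 + 14} = -16 + \frac{1}{-4} \cdot 64 = -16 - 16 = -32$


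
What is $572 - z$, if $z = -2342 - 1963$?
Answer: $4877$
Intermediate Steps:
$z = -4305$
$572 - z = 572 - -4305 = 572 + 4305 = 4877$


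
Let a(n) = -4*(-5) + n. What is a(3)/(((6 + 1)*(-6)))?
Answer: -23/42 ≈ -0.54762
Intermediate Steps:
a(n) = 20 + n
a(3)/(((6 + 1)*(-6))) = (20 + 3)/(((6 + 1)*(-6))) = 23/((7*(-6))) = 23/(-42) = 23*(-1/42) = -23/42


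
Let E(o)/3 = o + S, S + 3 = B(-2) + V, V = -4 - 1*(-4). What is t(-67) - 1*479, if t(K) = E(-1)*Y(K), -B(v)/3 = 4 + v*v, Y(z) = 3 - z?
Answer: -6359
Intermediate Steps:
V = 0 (V = -4 + 4 = 0)
B(v) = -12 - 3*v**2 (B(v) = -3*(4 + v*v) = -3*(4 + v**2) = -12 - 3*v**2)
S = -27 (S = -3 + ((-12 - 3*(-2)**2) + 0) = -3 + ((-12 - 3*4) + 0) = -3 + ((-12 - 12) + 0) = -3 + (-24 + 0) = -3 - 24 = -27)
E(o) = -81 + 3*o (E(o) = 3*(o - 27) = 3*(-27 + o) = -81 + 3*o)
t(K) = -252 + 84*K (t(K) = (-81 + 3*(-1))*(3 - K) = (-81 - 3)*(3 - K) = -84*(3 - K) = -252 + 84*K)
t(-67) - 1*479 = (-252 + 84*(-67)) - 1*479 = (-252 - 5628) - 479 = -5880 - 479 = -6359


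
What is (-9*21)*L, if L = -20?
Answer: 3780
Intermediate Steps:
(-9*21)*L = -9*21*(-20) = -189*(-20) = 3780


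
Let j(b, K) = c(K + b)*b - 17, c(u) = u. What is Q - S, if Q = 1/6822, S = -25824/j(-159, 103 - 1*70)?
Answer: 176191345/136555974 ≈ 1.2903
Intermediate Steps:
j(b, K) = -17 + b*(K + b) (j(b, K) = (K + b)*b - 17 = b*(K + b) - 17 = -17 + b*(K + b))
S = -25824/20017 (S = -25824/(-17 - 159*((103 - 1*70) - 159)) = -25824/(-17 - 159*((103 - 70) - 159)) = -25824/(-17 - 159*(33 - 159)) = -25824/(-17 - 159*(-126)) = -25824/(-17 + 20034) = -25824/20017 ≈ -1.2901)
Q = 1/6822 ≈ 0.00014658
Q - S = 1/6822 - 1*(-25824/20017) = 1/6822 + 25824/20017 = 176191345/136555974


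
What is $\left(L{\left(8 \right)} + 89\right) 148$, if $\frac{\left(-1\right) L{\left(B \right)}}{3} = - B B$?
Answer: $41588$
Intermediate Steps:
$L{\left(B \right)} = 3 B^{2}$ ($L{\left(B \right)} = - 3 - B B = - 3 \left(- B^{2}\right) = 3 B^{2}$)
$\left(L{\left(8 \right)} + 89\right) 148 = \left(3 \cdot 8^{2} + 89\right) 148 = \left(3 \cdot 64 + 89\right) 148 = \left(192 + 89\right) 148 = 281 \cdot 148 = 41588$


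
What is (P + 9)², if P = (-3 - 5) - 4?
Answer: 9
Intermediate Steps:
P = -12 (P = -8 - 4 = -12)
(P + 9)² = (-12 + 9)² = (-3)² = 9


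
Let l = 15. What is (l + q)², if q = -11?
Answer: 16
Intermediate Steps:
(l + q)² = (15 - 11)² = 4² = 16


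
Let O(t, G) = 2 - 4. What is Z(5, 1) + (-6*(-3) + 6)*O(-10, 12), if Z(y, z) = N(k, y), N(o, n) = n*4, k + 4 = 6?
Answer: -28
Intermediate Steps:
O(t, G) = -2
k = 2 (k = -4 + 6 = 2)
N(o, n) = 4*n
Z(y, z) = 4*y
Z(5, 1) + (-6*(-3) + 6)*O(-10, 12) = 4*5 + (-6*(-3) + 6)*(-2) = 20 + (18 + 6)*(-2) = 20 + 24*(-2) = 20 - 48 = -28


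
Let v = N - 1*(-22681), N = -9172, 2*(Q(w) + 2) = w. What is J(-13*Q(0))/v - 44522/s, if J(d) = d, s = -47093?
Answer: 602672116/636179337 ≈ 0.94733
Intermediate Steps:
Q(w) = -2 + w/2
v = 13509 (v = -9172 - 1*(-22681) = -9172 + 22681 = 13509)
J(-13*Q(0))/v - 44522/s = -13*(-2 + (½)*0)/13509 - 44522/(-47093) = -13*(-2 + 0)*(1/13509) - 44522*(-1/47093) = -13*(-2)*(1/13509) + 44522/47093 = 26*(1/13509) + 44522/47093 = 26/13509 + 44522/47093 = 602672116/636179337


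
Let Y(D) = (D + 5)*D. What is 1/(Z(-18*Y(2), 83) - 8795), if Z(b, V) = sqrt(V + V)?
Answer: -8795/77351859 - sqrt(166)/77351859 ≈ -0.00011387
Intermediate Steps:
Y(D) = D*(5 + D) (Y(D) = (5 + D)*D = D*(5 + D))
Z(b, V) = sqrt(2)*sqrt(V) (Z(b, V) = sqrt(2*V) = sqrt(2)*sqrt(V))
1/(Z(-18*Y(2), 83) - 8795) = 1/(sqrt(2)*sqrt(83) - 8795) = 1/(sqrt(166) - 8795) = 1/(-8795 + sqrt(166))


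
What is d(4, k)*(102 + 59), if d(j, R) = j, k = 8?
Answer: 644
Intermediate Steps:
d(4, k)*(102 + 59) = 4*(102 + 59) = 4*161 = 644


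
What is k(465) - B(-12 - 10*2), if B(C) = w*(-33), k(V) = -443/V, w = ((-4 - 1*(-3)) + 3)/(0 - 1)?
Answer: -31133/465 ≈ -66.953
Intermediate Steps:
w = -2 (w = ((-4 + 3) + 3)/(-1) = (-1 + 3)*(-1) = 2*(-1) = -2)
B(C) = 66 (B(C) = -2*(-33) = 66)
k(465) - B(-12 - 10*2) = -443/465 - 1*66 = -443*1/465 - 66 = -443/465 - 66 = -31133/465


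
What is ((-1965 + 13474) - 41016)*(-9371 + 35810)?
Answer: -780135573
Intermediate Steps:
((-1965 + 13474) - 41016)*(-9371 + 35810) = (11509 - 41016)*26439 = -29507*26439 = -780135573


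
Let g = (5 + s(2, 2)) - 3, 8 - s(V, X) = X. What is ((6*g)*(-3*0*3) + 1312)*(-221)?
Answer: -289952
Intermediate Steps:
s(V, X) = 8 - X
g = 8 (g = (5 + (8 - 1*2)) - 3 = (5 + (8 - 2)) - 3 = (5 + 6) - 3 = 11 - 3 = 8)
((6*g)*(-3*0*3) + 1312)*(-221) = ((6*8)*(-3*0*3) + 1312)*(-221) = (48*(0*3) + 1312)*(-221) = (48*0 + 1312)*(-221) = (0 + 1312)*(-221) = 1312*(-221) = -289952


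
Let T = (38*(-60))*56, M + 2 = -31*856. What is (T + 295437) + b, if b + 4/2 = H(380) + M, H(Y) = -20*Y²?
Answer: -2746783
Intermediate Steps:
M = -26538 (M = -2 - 31*856 = -2 - 26536 = -26538)
b = -2914540 (b = -2 + (-20*380² - 26538) = -2 + (-20*144400 - 26538) = -2 + (-2888000 - 26538) = -2 - 2914538 = -2914540)
T = -127680 (T = -2280*56 = -127680)
(T + 295437) + b = (-127680 + 295437) - 2914540 = 167757 - 2914540 = -2746783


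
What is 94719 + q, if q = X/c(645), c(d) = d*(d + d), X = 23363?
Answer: 78810967313/832050 ≈ 94719.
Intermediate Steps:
c(d) = 2*d² (c(d) = d*(2*d) = 2*d²)
q = 23363/832050 (q = 23363/((2*645²)) = 23363/((2*416025)) = 23363/832050 ≈ 0.028079)
94719 + q = 94719 + 23363/832050 = 78810967313/832050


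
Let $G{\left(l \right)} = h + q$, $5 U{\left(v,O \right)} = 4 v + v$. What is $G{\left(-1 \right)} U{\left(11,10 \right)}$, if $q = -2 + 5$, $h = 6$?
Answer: $99$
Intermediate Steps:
$U{\left(v,O \right)} = v$ ($U{\left(v,O \right)} = \frac{4 v + v}{5} = \frac{5 v}{5} = v$)
$q = 3$
$G{\left(l \right)} = 9$ ($G{\left(l \right)} = 6 + 3 = 9$)
$G{\left(-1 \right)} U{\left(11,10 \right)} = 9 \cdot 11 = 99$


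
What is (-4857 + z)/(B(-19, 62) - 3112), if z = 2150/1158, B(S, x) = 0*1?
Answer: 351391/225231 ≈ 1.5601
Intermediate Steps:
B(S, x) = 0
z = 1075/579 (z = 2150*(1/1158) = 1075/579 ≈ 1.8566)
(-4857 + z)/(B(-19, 62) - 3112) = (-4857 + 1075/579)/(0 - 3112) = -2811128/579/(-3112) = -2811128/579*(-1/3112) = 351391/225231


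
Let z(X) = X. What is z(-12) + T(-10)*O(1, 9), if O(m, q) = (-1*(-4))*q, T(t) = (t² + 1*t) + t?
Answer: 2868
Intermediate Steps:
T(t) = t² + 2*t (T(t) = (t² + t) + t = (t + t²) + t = t² + 2*t)
O(m, q) = 4*q
z(-12) + T(-10)*O(1, 9) = -12 + (-10*(2 - 10))*(4*9) = -12 - 10*(-8)*36 = -12 + 80*36 = -12 + 2880 = 2868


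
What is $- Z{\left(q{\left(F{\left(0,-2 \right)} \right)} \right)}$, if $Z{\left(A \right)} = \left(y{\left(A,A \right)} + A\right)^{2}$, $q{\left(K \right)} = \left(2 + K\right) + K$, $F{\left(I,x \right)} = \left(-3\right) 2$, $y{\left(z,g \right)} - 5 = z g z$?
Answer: $-1010025$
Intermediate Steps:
$y{\left(z,g \right)} = 5 + g z^{2}$ ($y{\left(z,g \right)} = 5 + z g z = 5 + g z z = 5 + g z^{2}$)
$F{\left(I,x \right)} = -6$
$q{\left(K \right)} = 2 + 2 K$
$Z{\left(A \right)} = \left(5 + A + A^{3}\right)^{2}$ ($Z{\left(A \right)} = \left(\left(5 + A A^{2}\right) + A\right)^{2} = \left(\left(5 + A^{3}\right) + A\right)^{2} = \left(5 + A + A^{3}\right)^{2}$)
$- Z{\left(q{\left(F{\left(0,-2 \right)} \right)} \right)} = - \left(5 + \left(2 + 2 \left(-6\right)\right) + \left(2 + 2 \left(-6\right)\right)^{3}\right)^{2} = - \left(5 + \left(2 - 12\right) + \left(2 - 12\right)^{3}\right)^{2} = - \left(5 - 10 + \left(-10\right)^{3}\right)^{2} = - \left(5 - 10 - 1000\right)^{2} = - \left(-1005\right)^{2} = \left(-1\right) 1010025 = -1010025$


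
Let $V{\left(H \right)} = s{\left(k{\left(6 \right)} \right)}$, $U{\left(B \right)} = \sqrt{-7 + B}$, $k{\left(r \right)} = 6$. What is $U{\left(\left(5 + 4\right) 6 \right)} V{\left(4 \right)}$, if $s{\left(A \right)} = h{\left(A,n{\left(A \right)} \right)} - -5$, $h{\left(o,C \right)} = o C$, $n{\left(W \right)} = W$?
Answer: $41 \sqrt{47} \approx 281.08$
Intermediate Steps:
$h{\left(o,C \right)} = C o$
$s{\left(A \right)} = 5 + A^{2}$ ($s{\left(A \right)} = A A - -5 = A^{2} + 5 = 5 + A^{2}$)
$V{\left(H \right)} = 41$ ($V{\left(H \right)} = 5 + 6^{2} = 5 + 36 = 41$)
$U{\left(\left(5 + 4\right) 6 \right)} V{\left(4 \right)} = \sqrt{-7 + \left(5 + 4\right) 6} \cdot 41 = \sqrt{-7 + 9 \cdot 6} \cdot 41 = \sqrt{-7 + 54} \cdot 41 = \sqrt{47} \cdot 41 = 41 \sqrt{47}$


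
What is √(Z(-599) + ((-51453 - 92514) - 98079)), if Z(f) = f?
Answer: I*√242645 ≈ 492.59*I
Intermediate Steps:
√(Z(-599) + ((-51453 - 92514) - 98079)) = √(-599 + ((-51453 - 92514) - 98079)) = √(-599 + (-143967 - 98079)) = √(-599 - 242046) = √(-242645) = I*√242645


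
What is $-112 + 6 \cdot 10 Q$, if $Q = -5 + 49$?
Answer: $2528$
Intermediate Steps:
$Q = 44$
$-112 + 6 \cdot 10 Q = -112 + 6 \cdot 10 \cdot 44 = -112 + 60 \cdot 44 = -112 + 2640 = 2528$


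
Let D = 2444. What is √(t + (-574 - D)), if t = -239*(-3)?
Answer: I*√2301 ≈ 47.969*I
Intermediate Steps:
t = 717
√(t + (-574 - D)) = √(717 + (-574 - 1*2444)) = √(717 + (-574 - 2444)) = √(717 - 3018) = √(-2301) = I*√2301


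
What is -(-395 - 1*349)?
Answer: 744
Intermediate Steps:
-(-395 - 1*349) = -(-395 - 349) = -1*(-744) = 744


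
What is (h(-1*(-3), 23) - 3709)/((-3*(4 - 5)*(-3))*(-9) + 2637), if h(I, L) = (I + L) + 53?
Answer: -605/453 ≈ -1.3355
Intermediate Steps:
h(I, L) = 53 + I + L
(h(-1*(-3), 23) - 3709)/((-3*(4 - 5)*(-3))*(-9) + 2637) = ((53 - 1*(-3) + 23) - 3709)/((-3*(4 - 5)*(-3))*(-9) + 2637) = ((53 + 3 + 23) - 3709)/((-3*(-1)*(-3))*(-9) + 2637) = (79 - 3709)/((3*(-3))*(-9) + 2637) = -3630/(-9*(-9) + 2637) = -3630/(81 + 2637) = -3630/2718 = -3630*1/2718 = -605/453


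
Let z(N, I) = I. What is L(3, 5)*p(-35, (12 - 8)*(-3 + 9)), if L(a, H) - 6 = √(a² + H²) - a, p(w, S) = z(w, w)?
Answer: -105 - 35*√34 ≈ -309.08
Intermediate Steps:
p(w, S) = w
L(a, H) = 6 + √(H² + a²) - a (L(a, H) = 6 + (√(a² + H²) - a) = 6 + (√(H² + a²) - a) = 6 + √(H² + a²) - a)
L(3, 5)*p(-35, (12 - 8)*(-3 + 9)) = (6 + √(5² + 3²) - 1*3)*(-35) = (6 + √(25 + 9) - 3)*(-35) = (6 + √34 - 3)*(-35) = (3 + √34)*(-35) = -105 - 35*√34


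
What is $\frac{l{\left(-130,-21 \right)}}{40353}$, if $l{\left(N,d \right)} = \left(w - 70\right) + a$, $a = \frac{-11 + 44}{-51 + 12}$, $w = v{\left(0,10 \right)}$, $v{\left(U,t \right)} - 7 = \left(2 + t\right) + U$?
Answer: $- \frac{674}{524589} \approx -0.0012848$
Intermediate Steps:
$v{\left(U,t \right)} = 9 + U + t$ ($v{\left(U,t \right)} = 7 + \left(\left(2 + t\right) + U\right) = 7 + \left(2 + U + t\right) = 9 + U + t$)
$w = 19$ ($w = 9 + 0 + 10 = 19$)
$a = - \frac{11}{13}$ ($a = \frac{33}{-39} = 33 \left(- \frac{1}{39}\right) = - \frac{11}{13} \approx -0.84615$)
$l{\left(N,d \right)} = - \frac{674}{13}$ ($l{\left(N,d \right)} = \left(19 - 70\right) - \frac{11}{13} = -51 - \frac{11}{13} = - \frac{674}{13}$)
$\frac{l{\left(-130,-21 \right)}}{40353} = - \frac{674}{13 \cdot 40353} = \left(- \frac{674}{13}\right) \frac{1}{40353} = - \frac{674}{524589}$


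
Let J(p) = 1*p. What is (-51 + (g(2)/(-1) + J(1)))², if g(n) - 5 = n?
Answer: 3249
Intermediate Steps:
g(n) = 5 + n
J(p) = p
(-51 + (g(2)/(-1) + J(1)))² = (-51 + ((5 + 2)/(-1) + 1))² = (-51 + (-1*7 + 1))² = (-51 + (-7 + 1))² = (-51 - 6)² = (-57)² = 3249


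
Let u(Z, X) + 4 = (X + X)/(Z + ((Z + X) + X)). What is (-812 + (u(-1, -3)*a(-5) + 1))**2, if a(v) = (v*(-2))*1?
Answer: 2845969/4 ≈ 7.1149e+5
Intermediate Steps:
a(v) = -2*v (a(v) = -2*v*1 = -2*v)
u(Z, X) = -4 + 2*X/(2*X + 2*Z) (u(Z, X) = -4 + (X + X)/(Z + ((Z + X) + X)) = -4 + (2*X)/(Z + ((X + Z) + X)) = -4 + (2*X)/(Z + (Z + 2*X)) = -4 + (2*X)/(2*X + 2*Z) = -4 + 2*X/(2*X + 2*Z))
(-812 + (u(-1, -3)*a(-5) + 1))**2 = (-812 + (((-4*(-1) - 3*(-3))/(-3 - 1))*(-2*(-5)) + 1))**2 = (-812 + (((4 + 9)/(-4))*10 + 1))**2 = (-812 + (-1/4*13*10 + 1))**2 = (-812 + (-13/4*10 + 1))**2 = (-812 + (-65/2 + 1))**2 = (-812 - 63/2)**2 = (-1687/2)**2 = 2845969/4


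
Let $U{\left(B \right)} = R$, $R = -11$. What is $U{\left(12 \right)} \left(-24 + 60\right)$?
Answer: $-396$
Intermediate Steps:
$U{\left(B \right)} = -11$
$U{\left(12 \right)} \left(-24 + 60\right) = - 11 \left(-24 + 60\right) = \left(-11\right) 36 = -396$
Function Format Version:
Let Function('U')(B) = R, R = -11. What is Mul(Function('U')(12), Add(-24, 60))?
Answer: -396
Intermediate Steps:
Function('U')(B) = -11
Mul(Function('U')(12), Add(-24, 60)) = Mul(-11, Add(-24, 60)) = Mul(-11, 36) = -396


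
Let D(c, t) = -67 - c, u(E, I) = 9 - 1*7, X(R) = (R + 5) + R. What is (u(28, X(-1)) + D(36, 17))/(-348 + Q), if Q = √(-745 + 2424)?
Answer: 35148/119425 + 101*√1679/119425 ≈ 0.32896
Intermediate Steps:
X(R) = 5 + 2*R (X(R) = (5 + R) + R = 5 + 2*R)
u(E, I) = 2 (u(E, I) = 9 - 7 = 2)
Q = √1679 ≈ 40.976
(u(28, X(-1)) + D(36, 17))/(-348 + Q) = (2 + (-67 - 1*36))/(-348 + √1679) = (2 + (-67 - 36))/(-348 + √1679) = (2 - 103)/(-348 + √1679) = -101/(-348 + √1679)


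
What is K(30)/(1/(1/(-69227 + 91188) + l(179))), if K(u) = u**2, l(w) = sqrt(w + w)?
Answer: 900/21961 + 900*sqrt(358) ≈ 17029.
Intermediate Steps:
l(w) = sqrt(2)*sqrt(w) (l(w) = sqrt(2*w) = sqrt(2)*sqrt(w))
K(30)/(1/(1/(-69227 + 91188) + l(179))) = 30**2/(1/(1/(-69227 + 91188) + sqrt(2)*sqrt(179))) = 900/(1/(1/21961 + sqrt(358))) = 900*(1/21961 + sqrt(358)) = 900/21961 + 900*sqrt(358)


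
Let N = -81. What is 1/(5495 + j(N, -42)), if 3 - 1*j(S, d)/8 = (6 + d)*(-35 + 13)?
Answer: -1/817 ≈ -0.0012240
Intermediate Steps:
j(S, d) = 1080 + 176*d (j(S, d) = 24 - 8*(6 + d)*(-35 + 13) = 24 - 8*(6 + d)*(-22) = 24 - 8*(-132 - 22*d) = 24 + (1056 + 176*d) = 1080 + 176*d)
1/(5495 + j(N, -42)) = 1/(5495 + (1080 + 176*(-42))) = 1/(5495 + (1080 - 7392)) = 1/(5495 - 6312) = 1/(-817) = -1/817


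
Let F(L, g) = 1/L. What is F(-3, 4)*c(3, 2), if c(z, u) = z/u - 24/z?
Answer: 13/6 ≈ 2.1667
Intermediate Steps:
c(z, u) = -24/z + z/u
F(-3, 4)*c(3, 2) = (-24/3 + 3/2)/(-3) = -(-24*⅓ + 3*(½))/3 = -(-8 + 3/2)/3 = -⅓*(-13/2) = 13/6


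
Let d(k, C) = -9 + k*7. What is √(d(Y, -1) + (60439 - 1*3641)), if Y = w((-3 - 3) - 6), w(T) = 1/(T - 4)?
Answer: √908617/4 ≈ 238.30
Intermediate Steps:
w(T) = 1/(-4 + T)
Y = -1/16 (Y = 1/(-4 + ((-3 - 3) - 6)) = 1/(-4 + (-6 - 6)) = 1/(-4 - 12) = 1/(-16) = -1/16 ≈ -0.062500)
d(k, C) = -9 + 7*k
√(d(Y, -1) + (60439 - 1*3641)) = √((-9 + 7*(-1/16)) + (60439 - 1*3641)) = √((-9 - 7/16) + (60439 - 3641)) = √(-151/16 + 56798) = √(908617/16) = √908617/4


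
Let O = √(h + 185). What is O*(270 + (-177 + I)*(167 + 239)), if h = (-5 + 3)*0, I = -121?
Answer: -120718*√185 ≈ -1.6419e+6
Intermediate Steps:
h = 0 (h = -2*0 = 0)
O = √185 (O = √(0 + 185) = √185 ≈ 13.601)
O*(270 + (-177 + I)*(167 + 239)) = √185*(270 + (-177 - 121)*(167 + 239)) = √185*(270 - 298*406) = √185*(270 - 120988) = √185*(-120718) = -120718*√185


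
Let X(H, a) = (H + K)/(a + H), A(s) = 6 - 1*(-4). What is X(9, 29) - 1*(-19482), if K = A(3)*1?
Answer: 38965/2 ≈ 19483.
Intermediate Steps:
A(s) = 10 (A(s) = 6 + 4 = 10)
K = 10 (K = 10*1 = 10)
X(H, a) = (10 + H)/(H + a) (X(H, a) = (H + 10)/(a + H) = (10 + H)/(H + a))
X(9, 29) - 1*(-19482) = (10 + 9)/(9 + 29) - 1*(-19482) = 19/38 + 19482 = (1/38)*19 + 19482 = 1/2 + 19482 = 38965/2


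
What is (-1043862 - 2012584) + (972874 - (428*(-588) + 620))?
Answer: -1832528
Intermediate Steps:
(-1043862 - 2012584) + (972874 - (428*(-588) + 620)) = -3056446 + (972874 - (-251664 + 620)) = -3056446 + (972874 - 1*(-251044)) = -3056446 + (972874 + 251044) = -3056446 + 1223918 = -1832528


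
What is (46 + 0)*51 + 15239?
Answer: 17585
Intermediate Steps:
(46 + 0)*51 + 15239 = 46*51 + 15239 = 2346 + 15239 = 17585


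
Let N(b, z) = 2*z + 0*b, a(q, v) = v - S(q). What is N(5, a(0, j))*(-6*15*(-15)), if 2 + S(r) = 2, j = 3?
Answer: 8100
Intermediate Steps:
S(r) = 0 (S(r) = -2 + 2 = 0)
a(q, v) = v (a(q, v) = v - 1*0 = v + 0 = v)
N(b, z) = 2*z (N(b, z) = 2*z + 0 = 2*z)
N(5, a(0, j))*(-6*15*(-15)) = (2*3)*(-6*15*(-15)) = 6*(-90*(-15)) = 6*1350 = 8100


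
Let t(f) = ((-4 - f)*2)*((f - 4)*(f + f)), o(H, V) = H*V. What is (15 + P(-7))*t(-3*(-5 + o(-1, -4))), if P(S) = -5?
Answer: 840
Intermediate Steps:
t(f) = 2*f*(-8 - 2*f)*(-4 + f) (t(f) = (-8 - 2*f)*((-4 + f)*(2*f)) = (-8 - 2*f)*(2*f*(-4 + f)) = 2*f*(-8 - 2*f)*(-4 + f))
(15 + P(-7))*t(-3*(-5 + o(-1, -4))) = (15 - 5)*(4*(-3*(-5 - 1*(-4)))*(16 - (-3*(-5 - 1*(-4)))²)) = 10*(4*(-3*(-5 + 4))*(16 - (-3*(-5 + 4))²)) = 10*(4*(-3*(-1))*(16 - (-3*(-1))²)) = 10*(4*3*(16 - 1*3²)) = 10*(4*3*(16 - 1*9)) = 10*(4*3*(16 - 9)) = 10*(4*3*7) = 10*84 = 840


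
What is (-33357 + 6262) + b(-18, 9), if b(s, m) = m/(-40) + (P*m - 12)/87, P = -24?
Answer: -31433501/1160 ≈ -27098.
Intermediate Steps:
b(s, m) = -4/29 - 349*m/1160 (b(s, m) = m/(-40) + (-24*m - 12)/87 = m*(-1/40) + (-12 - 24*m)*(1/87) = -m/40 + (-4/29 - 8*m/29) = -4/29 - 349*m/1160)
(-33357 + 6262) + b(-18, 9) = (-33357 + 6262) + (-4/29 - 349/1160*9) = -27095 + (-4/29 - 3141/1160) = -27095 - 3301/1160 = -31433501/1160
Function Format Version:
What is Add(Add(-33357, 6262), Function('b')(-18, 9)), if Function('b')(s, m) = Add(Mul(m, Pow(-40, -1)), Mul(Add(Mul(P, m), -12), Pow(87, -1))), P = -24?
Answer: Rational(-31433501, 1160) ≈ -27098.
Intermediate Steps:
Function('b')(s, m) = Add(Rational(-4, 29), Mul(Rational(-349, 1160), m)) (Function('b')(s, m) = Add(Mul(m, Pow(-40, -1)), Mul(Add(Mul(-24, m), -12), Pow(87, -1))) = Add(Mul(m, Rational(-1, 40)), Mul(Add(-12, Mul(-24, m)), Rational(1, 87))) = Add(Mul(Rational(-1, 40), m), Add(Rational(-4, 29), Mul(Rational(-8, 29), m))) = Add(Rational(-4, 29), Mul(Rational(-349, 1160), m)))
Add(Add(-33357, 6262), Function('b')(-18, 9)) = Add(Add(-33357, 6262), Add(Rational(-4, 29), Mul(Rational(-349, 1160), 9))) = Add(-27095, Add(Rational(-4, 29), Rational(-3141, 1160))) = Add(-27095, Rational(-3301, 1160)) = Rational(-31433501, 1160)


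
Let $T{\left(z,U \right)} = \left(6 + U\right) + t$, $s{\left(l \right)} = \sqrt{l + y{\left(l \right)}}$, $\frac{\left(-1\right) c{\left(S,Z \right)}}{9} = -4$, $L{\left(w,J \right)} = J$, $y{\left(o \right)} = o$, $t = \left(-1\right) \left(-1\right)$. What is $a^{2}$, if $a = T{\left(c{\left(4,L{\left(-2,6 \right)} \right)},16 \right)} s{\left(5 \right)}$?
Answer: $5290$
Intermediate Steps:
$t = 1$
$c{\left(S,Z \right)} = 36$ ($c{\left(S,Z \right)} = \left(-9\right) \left(-4\right) = 36$)
$s{\left(l \right)} = \sqrt{2} \sqrt{l}$ ($s{\left(l \right)} = \sqrt{l + l} = \sqrt{2 l} = \sqrt{2} \sqrt{l}$)
$T{\left(z,U \right)} = 7 + U$ ($T{\left(z,U \right)} = \left(6 + U\right) + 1 = 7 + U$)
$a = 23 \sqrt{10}$ ($a = \left(7 + 16\right) \sqrt{2} \sqrt{5} = 23 \sqrt{10} \approx 72.732$)
$a^{2} = \left(23 \sqrt{10}\right)^{2} = 5290$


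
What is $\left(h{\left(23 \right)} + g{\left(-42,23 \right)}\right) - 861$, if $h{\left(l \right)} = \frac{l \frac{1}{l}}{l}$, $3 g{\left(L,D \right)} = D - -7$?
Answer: $- \frac{19572}{23} \approx -850.96$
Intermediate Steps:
$g{\left(L,D \right)} = \frac{7}{3} + \frac{D}{3}$ ($g{\left(L,D \right)} = \frac{D - -7}{3} = \frac{D + 7}{3} = \frac{7 + D}{3} = \frac{7}{3} + \frac{D}{3}$)
$h{\left(l \right)} = \frac{1}{l}$ ($h{\left(l \right)} = 1 \frac{1}{l} = \frac{1}{l}$)
$\left(h{\left(23 \right)} + g{\left(-42,23 \right)}\right) - 861 = \left(\frac{1}{23} + \left(\frac{7}{3} + \frac{1}{3} \cdot 23\right)\right) - 861 = \left(\frac{1}{23} + \left(\frac{7}{3} + \frac{23}{3}\right)\right) - 861 = \left(\frac{1}{23} + 10\right) - 861 = \frac{231}{23} - 861 = - \frac{19572}{23}$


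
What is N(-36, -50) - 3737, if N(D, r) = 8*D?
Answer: -4025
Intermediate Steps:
N(-36, -50) - 3737 = 8*(-36) - 3737 = -288 - 3737 = -4025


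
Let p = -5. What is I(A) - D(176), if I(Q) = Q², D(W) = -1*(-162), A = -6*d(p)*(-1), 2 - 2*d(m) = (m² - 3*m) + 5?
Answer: 16479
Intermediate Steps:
d(m) = -3/2 - m²/2 + 3*m/2 (d(m) = 1 - ((m² - 3*m) + 5)/2 = 1 - (5 + m² - 3*m)/2 = 1 + (-5/2 - m²/2 + 3*m/2) = -3/2 - m²/2 + 3*m/2)
A = -129 (A = -6*(-3/2 - ½*(-5)² + (3/2)*(-5))*(-1) = -6*(-3/2 - ½*25 - 15/2)*(-1) = -6*(-3/2 - 25/2 - 15/2)*(-1) = -6*(-43/2)*(-1) = 129*(-1) = -129)
D(W) = 162
I(A) - D(176) = (-129)² - 1*162 = 16641 - 162 = 16479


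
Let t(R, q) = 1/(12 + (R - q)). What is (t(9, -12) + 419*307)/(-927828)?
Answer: -2122445/15309162 ≈ -0.13864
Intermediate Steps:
t(R, q) = 1/(12 + R - q)
(t(9, -12) + 419*307)/(-927828) = (1/(12 + 9 - 1*(-12)) + 419*307)/(-927828) = (1/(12 + 9 + 12) + 128633)*(-1/927828) = (1/33 + 128633)*(-1/927828) = (4244890/33)*(-1/927828) = -2122445/15309162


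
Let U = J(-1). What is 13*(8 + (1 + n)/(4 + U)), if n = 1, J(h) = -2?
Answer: 117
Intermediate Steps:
U = -2
13*(8 + (1 + n)/(4 + U)) = 13*(8 + (1 + 1)/(4 - 2)) = 13*(8 + 2/2) = 13*(8 + 2*(1/2)) = 13*(8 + 1) = 13*9 = 117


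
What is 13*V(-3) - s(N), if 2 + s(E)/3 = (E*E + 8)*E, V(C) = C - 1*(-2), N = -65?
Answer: 825428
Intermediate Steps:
V(C) = 2 + C (V(C) = C + 2 = 2 + C)
s(E) = -6 + 3*E*(8 + E²) (s(E) = -6 + 3*((E*E + 8)*E) = -6 + 3*((E² + 8)*E) = -6 + 3*((8 + E²)*E) = -6 + 3*(E*(8 + E²)) = -6 + 3*E*(8 + E²))
13*V(-3) - s(N) = 13*(2 - 3) - (-6 + 3*(-65)³ + 24*(-65)) = 13*(-1) - (-6 + 3*(-274625) - 1560) = -13 - (-6 - 823875 - 1560) = -13 - 1*(-825441) = -13 + 825441 = 825428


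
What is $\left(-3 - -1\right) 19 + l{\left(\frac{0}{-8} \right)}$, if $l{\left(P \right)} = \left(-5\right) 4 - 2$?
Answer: $-60$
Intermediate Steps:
$l{\left(P \right)} = -22$ ($l{\left(P \right)} = -20 - 2 = -22$)
$\left(-3 - -1\right) 19 + l{\left(\frac{0}{-8} \right)} = \left(-3 - -1\right) 19 - 22 = \left(-3 + 1\right) 19 - 22 = \left(-2\right) 19 - 22 = -38 - 22 = -60$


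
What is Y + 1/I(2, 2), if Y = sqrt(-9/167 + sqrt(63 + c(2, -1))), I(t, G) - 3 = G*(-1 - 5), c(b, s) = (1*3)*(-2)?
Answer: -1/9 + sqrt(-1503 + 27889*sqrt(57))/167 ≈ 2.6268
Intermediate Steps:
c(b, s) = -6 (c(b, s) = 3*(-2) = -6)
I(t, G) = 3 - 6*G (I(t, G) = 3 + G*(-1 - 5) = 3 + G*(-6) = 3 - 6*G)
Y = sqrt(-9/167 + sqrt(57)) (Y = sqrt(-9/167 + sqrt(63 - 6)) = sqrt(-9*1/167 + sqrt(57)) = sqrt(-9/167 + sqrt(57)) ≈ 2.7379)
Y + 1/I(2, 2) = sqrt(-1503 + 27889*sqrt(57))/167 + 1/(3 - 6*2) = sqrt(-1503 + 27889*sqrt(57))/167 + 1/(3 - 12) = sqrt(-1503 + 27889*sqrt(57))/167 + 1/(-9) = sqrt(-1503 + 27889*sqrt(57))/167 - 1/9 = -1/9 + sqrt(-1503 + 27889*sqrt(57))/167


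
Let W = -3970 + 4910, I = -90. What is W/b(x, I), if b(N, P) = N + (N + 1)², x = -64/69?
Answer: -4475340/4391 ≈ -1019.2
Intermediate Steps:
x = -64/69 (x = -64*1/69 = -64/69 ≈ -0.92754)
b(N, P) = N + (1 + N)²
W = 940
W/b(x, I) = 940/(-64/69 + (1 - 64/69)²) = 940/(-64/69 + (5/69)²) = 940/(-64/69 + 25/4761) = 940/(-4391/4761) = 940*(-4761/4391) = -4475340/4391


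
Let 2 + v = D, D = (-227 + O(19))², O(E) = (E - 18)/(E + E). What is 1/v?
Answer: 1444/74387737 ≈ 1.9412e-5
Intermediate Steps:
O(E) = (-18 + E)/(2*E) (O(E) = (-18 + E)/((2*E)) = (-18 + E)*(1/(2*E)) = (-18 + E)/(2*E))
D = 74390625/1444 (D = (-227 + (½)*(-18 + 19)/19)² = (-227 + (½)*(1/19)*1)² = (-227 + 1/38)² = (-8625/38)² = 74390625/1444 ≈ 51517.)
v = 74387737/1444 (v = -2 + 74390625/1444 = 74387737/1444 ≈ 51515.)
1/v = 1/(74387737/1444) = 1444/74387737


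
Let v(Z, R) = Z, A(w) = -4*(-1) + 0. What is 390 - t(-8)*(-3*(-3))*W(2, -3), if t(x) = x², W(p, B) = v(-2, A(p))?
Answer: 1542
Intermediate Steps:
A(w) = 4 (A(w) = 4 + 0 = 4)
W(p, B) = -2
390 - t(-8)*(-3*(-3))*W(2, -3) = 390 - (-8)²*-3*(-3)*(-2) = 390 - 64*9*(-2) = 390 - 64*(-18) = 390 - 1*(-1152) = 390 + 1152 = 1542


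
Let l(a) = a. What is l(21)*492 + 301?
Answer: 10633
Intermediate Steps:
l(21)*492 + 301 = 21*492 + 301 = 10332 + 301 = 10633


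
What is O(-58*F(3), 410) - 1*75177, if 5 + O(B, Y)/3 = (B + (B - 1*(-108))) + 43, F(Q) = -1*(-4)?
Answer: -76131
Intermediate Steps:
F(Q) = 4
O(B, Y) = 438 + 6*B (O(B, Y) = -15 + 3*((B + (B - 1*(-108))) + 43) = -15 + 3*((B + (B + 108)) + 43) = -15 + 3*((B + (108 + B)) + 43) = -15 + 3*((108 + 2*B) + 43) = -15 + 3*(151 + 2*B) = -15 + (453 + 6*B) = 438 + 6*B)
O(-58*F(3), 410) - 1*75177 = (438 + 6*(-58*4)) - 1*75177 = (438 + 6*(-232)) - 75177 = (438 - 1392) - 75177 = -954 - 75177 = -76131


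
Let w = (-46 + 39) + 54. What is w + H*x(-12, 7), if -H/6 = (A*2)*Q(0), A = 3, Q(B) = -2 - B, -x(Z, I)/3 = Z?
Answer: 2639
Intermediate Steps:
x(Z, I) = -3*Z
w = 47 (w = -7 + 54 = 47)
H = 72 (H = -6*3*2*(-2 - 1*0) = -36*(-2 + 0) = -36*(-2) = -6*(-12) = 72)
w + H*x(-12, 7) = 47 + 72*(-3*(-12)) = 47 + 72*36 = 47 + 2592 = 2639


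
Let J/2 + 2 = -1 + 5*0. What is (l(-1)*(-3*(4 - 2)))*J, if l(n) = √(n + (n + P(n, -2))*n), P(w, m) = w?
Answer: 36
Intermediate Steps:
J = -6 (J = -4 + 2*(-1 + 5*0) = -4 + 2*(-1 + 0) = -4 + 2*(-1) = -4 - 2 = -6)
l(n) = √(n + 2*n²) (l(n) = √(n + (n + n)*n) = √(n + (2*n)*n) = √(n + 2*n²))
(l(-1)*(-3*(4 - 2)))*J = (√(-(1 + 2*(-1)))*(-3*(4 - 2)))*(-6) = (√(-(1 - 2))*(-3*2))*(-6) = (√(-1*(-1))*(-6))*(-6) = (√1*(-6))*(-6) = (1*(-6))*(-6) = -6*(-6) = 36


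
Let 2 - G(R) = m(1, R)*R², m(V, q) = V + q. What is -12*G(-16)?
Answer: -46104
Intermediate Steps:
G(R) = 2 - R²*(1 + R) (G(R) = 2 - (1 + R)*R² = 2 - R²*(1 + R))
-12*G(-16) = -12*(2 - 1*(-16)² - 1*(-16)³) = -12*(2 - 1*256 - 1*(-4096)) = -12*(2 - 256 + 4096) = -12*3842 = -46104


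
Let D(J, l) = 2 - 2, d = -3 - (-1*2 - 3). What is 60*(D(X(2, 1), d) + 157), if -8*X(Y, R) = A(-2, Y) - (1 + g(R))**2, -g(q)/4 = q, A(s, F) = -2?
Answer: 9420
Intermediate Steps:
g(q) = -4*q
d = 2 (d = -3 - (-2 - 3) = -3 - 1*(-5) = -3 + 5 = 2)
X(Y, R) = 1/4 + (1 - 4*R)**2/8 (X(Y, R) = -(-2 - (1 - 4*R)**2)/8 = 1/4 + (1 - 4*R)**2/8)
D(J, l) = 0
60*(D(X(2, 1), d) + 157) = 60*(0 + 157) = 60*157 = 9420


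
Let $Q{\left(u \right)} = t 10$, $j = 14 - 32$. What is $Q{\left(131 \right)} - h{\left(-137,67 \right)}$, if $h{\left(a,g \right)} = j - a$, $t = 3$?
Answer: $-89$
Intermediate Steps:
$j = -18$ ($j = 14 - 32 = -18$)
$Q{\left(u \right)} = 30$ ($Q{\left(u \right)} = 3 \cdot 10 = 30$)
$h{\left(a,g \right)} = -18 - a$
$Q{\left(131 \right)} - h{\left(-137,67 \right)} = 30 - \left(-18 - -137\right) = 30 - \left(-18 + 137\right) = 30 - 119 = -89$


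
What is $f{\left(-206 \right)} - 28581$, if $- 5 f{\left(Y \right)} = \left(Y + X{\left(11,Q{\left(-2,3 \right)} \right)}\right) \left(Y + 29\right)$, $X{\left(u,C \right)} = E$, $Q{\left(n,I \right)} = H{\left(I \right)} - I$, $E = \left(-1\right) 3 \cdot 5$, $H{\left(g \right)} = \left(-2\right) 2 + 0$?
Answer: $- \frac{182022}{5} \approx -36404.0$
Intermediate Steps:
$H{\left(g \right)} = -4$ ($H{\left(g \right)} = -4 + 0 = -4$)
$E = -15$ ($E = \left(-3\right) 5 = -15$)
$Q{\left(n,I \right)} = -4 - I$
$X{\left(u,C \right)} = -15$
$f{\left(Y \right)} = - \frac{\left(-15 + Y\right) \left(29 + Y\right)}{5}$ ($f{\left(Y \right)} = - \frac{\left(Y - 15\right) \left(Y + 29\right)}{5} = - \frac{\left(-15 + Y\right) \left(29 + Y\right)}{5}$)
$f{\left(-206 \right)} - 28581 = \left(87 - - \frac{2884}{5} - \frac{\left(-206\right)^{2}}{5}\right) - 28581 = \left(87 + \frac{2884}{5} - \frac{42436}{5}\right) - 28581 = - \frac{39117}{5} - 28581 = - \frac{182022}{5}$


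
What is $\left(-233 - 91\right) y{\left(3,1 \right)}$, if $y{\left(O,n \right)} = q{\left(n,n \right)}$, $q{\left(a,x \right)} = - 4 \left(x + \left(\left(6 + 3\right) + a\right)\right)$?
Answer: $14256$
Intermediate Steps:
$q{\left(a,x \right)} = -36 - 4 a - 4 x$ ($q{\left(a,x \right)} = - 4 \left(x + \left(9 + a\right)\right) = - 4 \left(9 + a + x\right) = -36 - 4 a - 4 x$)
$y{\left(O,n \right)} = -36 - 8 n$ ($y{\left(O,n \right)} = -36 - 4 n - 4 n = -36 - 8 n$)
$\left(-233 - 91\right) y{\left(3,1 \right)} = \left(-233 - 91\right) \left(-36 - 8\right) = \left(-324\right) \left(-44\right) = 14256$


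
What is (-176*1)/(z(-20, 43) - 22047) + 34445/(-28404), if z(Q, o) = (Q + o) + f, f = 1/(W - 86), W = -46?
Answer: -99477554477/82575228276 ≈ -1.2047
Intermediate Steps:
f = -1/132 (f = 1/(-46 - 86) = 1/(-132) = -1/132 ≈ -0.0075758)
z(Q, o) = -1/132 + Q + o (z(Q, o) = (Q + o) - 1/132 = -1/132 + Q + o)
(-176*1)/(z(-20, 43) - 22047) + 34445/(-28404) = (-176*1)/((-1/132 - 20 + 43) - 22047) + 34445/(-28404) = -176/(3035/132 - 22047) + 34445*(-1/28404) = -176/(-2907169/132) - 34445/28404 = -176*(-132/2907169) - 34445/28404 = 23232/2907169 - 34445/28404 = -99477554477/82575228276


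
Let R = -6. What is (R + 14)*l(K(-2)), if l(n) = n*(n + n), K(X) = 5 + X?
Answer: 144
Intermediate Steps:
l(n) = 2*n² (l(n) = n*(2*n) = 2*n²)
(R + 14)*l(K(-2)) = (-6 + 14)*(2*(5 - 2)²) = 8*(2*3²) = 8*(2*9) = 8*18 = 144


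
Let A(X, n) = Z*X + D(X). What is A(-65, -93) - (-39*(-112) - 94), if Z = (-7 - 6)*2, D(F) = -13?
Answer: -2597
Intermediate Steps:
Z = -26 (Z = -13*2 = -26)
A(X, n) = -13 - 26*X (A(X, n) = -26*X - 13 = -13 - 26*X)
A(-65, -93) - (-39*(-112) - 94) = (-13 - 26*(-65)) - (-39*(-112) - 94) = (-13 + 1690) - (4368 - 94) = 1677 - 1*4274 = 1677 - 4274 = -2597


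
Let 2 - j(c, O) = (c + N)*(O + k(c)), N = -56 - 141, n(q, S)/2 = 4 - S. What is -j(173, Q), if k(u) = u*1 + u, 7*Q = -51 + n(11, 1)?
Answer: -57062/7 ≈ -8151.7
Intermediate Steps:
n(q, S) = 8 - 2*S (n(q, S) = 2*(4 - S) = 8 - 2*S)
Q = -45/7 (Q = (-51 + (8 - 2*1))/7 = (-51 + (8 - 2))/7 = (-51 + 6)/7 = (⅐)*(-45) = -45/7 ≈ -6.4286)
k(u) = 2*u (k(u) = u + u = 2*u)
N = -197
j(c, O) = 2 - (-197 + c)*(O + 2*c) (j(c, O) = 2 - (c - 197)*(O + 2*c) = 2 - (-197 + c)*(O + 2*c))
-j(173, Q) = -(2 - 2*173² + 197*(-45/7) + 394*173 - 1*(-45/7)*173) = -(2 - 2*29929 - 8865/7 + 68162 + 7785/7) = -(2 - 59858 - 8865/7 + 68162 + 7785/7) = -1*57062/7 = -57062/7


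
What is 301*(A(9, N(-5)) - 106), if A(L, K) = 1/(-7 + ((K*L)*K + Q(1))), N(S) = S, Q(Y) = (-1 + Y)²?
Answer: -6955207/218 ≈ -31905.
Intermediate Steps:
A(L, K) = 1/(-7 + L*K²) (A(L, K) = 1/(-7 + ((K*L)*K + (-1 + 1)²)) = 1/(-7 + (L*K² + 0²)) = 1/(-7 + (L*K² + 0)) = 1/(-7 + L*K²))
301*(A(9, N(-5)) - 106) = 301*(1/(-7 + 9*(-5)²) - 106) = 301*(1/(-7 + 9*25) - 106) = 301*(1/(-7 + 225) - 106) = 301*(1/218 - 106) = 301*(-23107/218) = -6955207/218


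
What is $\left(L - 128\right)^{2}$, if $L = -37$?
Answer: $27225$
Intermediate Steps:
$\left(L - 128\right)^{2} = \left(-37 - 128\right)^{2} = \left(-165\right)^{2} = 27225$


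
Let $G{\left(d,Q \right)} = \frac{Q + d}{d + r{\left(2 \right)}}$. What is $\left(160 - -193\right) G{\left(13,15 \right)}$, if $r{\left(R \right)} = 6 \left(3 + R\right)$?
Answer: $\frac{9884}{43} \approx 229.86$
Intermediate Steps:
$r{\left(R \right)} = 18 + 6 R$
$G{\left(d,Q \right)} = \frac{Q + d}{30 + d}$ ($G{\left(d,Q \right)} = \frac{Q + d}{d + \left(18 + 6 \cdot 2\right)} = \frac{Q + d}{d + \left(18 + 12\right)} = \frac{Q + d}{d + 30} = \frac{Q + d}{30 + d}$)
$\left(160 - -193\right) G{\left(13,15 \right)} = \left(160 - -193\right) \frac{15 + 13}{30 + 13} = \left(160 + 193\right) \frac{1}{43} \cdot 28 = 353 \cdot \frac{1}{43} \cdot 28 = 353 \cdot \frac{28}{43} = \frac{9884}{43}$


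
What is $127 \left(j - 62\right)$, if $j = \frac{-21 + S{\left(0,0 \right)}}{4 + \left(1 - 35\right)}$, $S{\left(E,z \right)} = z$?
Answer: $- \frac{77851}{10} \approx -7785.1$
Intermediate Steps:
$j = \frac{7}{10}$ ($j = \frac{-21 + 0}{4 + \left(1 - 35\right)} = - \frac{21}{4 - 34} = - \frac{21}{-30} = \left(-21\right) \left(- \frac{1}{30}\right) = \frac{7}{10} \approx 0.7$)
$127 \left(j - 62\right) = 127 \left(\frac{7}{10} - 62\right) = 127 \left(- \frac{613}{10}\right) = - \frac{77851}{10}$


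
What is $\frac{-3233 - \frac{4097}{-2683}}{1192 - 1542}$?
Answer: $\frac{4335021}{469525} \approx 9.2328$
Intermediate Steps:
$\frac{-3233 - \frac{4097}{-2683}}{1192 - 1542} = \frac{-3233 - - \frac{4097}{2683}}{-350} = \left(-3233 + \frac{4097}{2683}\right) \left(- \frac{1}{350}\right) = \left(- \frac{8670042}{2683}\right) \left(- \frac{1}{350}\right) = \frac{4335021}{469525}$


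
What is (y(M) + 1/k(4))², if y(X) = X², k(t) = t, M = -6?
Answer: 21025/16 ≈ 1314.1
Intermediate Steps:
(y(M) + 1/k(4))² = ((-6)² + 1/4)² = (36 + ¼)² = (145/4)² = 21025/16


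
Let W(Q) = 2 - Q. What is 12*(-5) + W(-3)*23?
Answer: 55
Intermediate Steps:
12*(-5) + W(-3)*23 = 12*(-5) + (2 - 1*(-3))*23 = -60 + (2 + 3)*23 = -60 + 5*23 = -60 + 115 = 55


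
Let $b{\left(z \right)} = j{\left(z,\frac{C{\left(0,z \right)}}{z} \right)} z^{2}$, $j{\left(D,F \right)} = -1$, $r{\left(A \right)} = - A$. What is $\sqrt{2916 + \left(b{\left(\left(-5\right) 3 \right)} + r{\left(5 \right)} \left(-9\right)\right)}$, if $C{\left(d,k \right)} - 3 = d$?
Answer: $12 \sqrt{19} \approx 52.307$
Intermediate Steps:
$C{\left(d,k \right)} = 3 + d$
$b{\left(z \right)} = - z^{2}$
$\sqrt{2916 + \left(b{\left(\left(-5\right) 3 \right)} + r{\left(5 \right)} \left(-9\right)\right)} = \sqrt{2916 + \left(- \left(\left(-5\right) 3\right)^{2} + \left(-1\right) 5 \left(-9\right)\right)} = \sqrt{2916 - 180} = \sqrt{2736} = 12 \sqrt{19}$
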